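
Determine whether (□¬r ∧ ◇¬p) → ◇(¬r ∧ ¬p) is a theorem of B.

Valid in B

Tableau for the negation ¬((□¬r ∧ ◇¬p) → ◇(¬r ∧ ¬p)):
1. ¬((□¬r ∧ ◇¬p) → ◇(¬r ∧ ¬p)), w0
2. □¬r ∧ ◇¬p, w0   [¬→-rule on 1]
3. ¬◇(¬r ∧ ¬p), w0   [¬→-rule on 1]
4. □¬r, w0   [∧-rule on 2]
5. ◇¬p, w0   [∧-rule on 2]
6. ¬(¬r ∧ ¬p), w0   [¬◇-rule on 3 via w0Rw0]
7. ¬r, w0   [□-rule on 4 via w0Rw0]
8. p, w0   [¬∧-rule on 6 (branches; this branch)]
9. ¬p, w1   [◇-rule on 5: fresh world w1, w0Rw1]
10. ¬(¬r ∧ ¬p), w1   [¬◇-rule on 3 via w0Rw1]
11. ¬r, w1   [□-rule on 4 via w0Rw1]
12. p, w1   [¬∧-rule on 10 (branches; this branch)]
Accessibility: w0Rw0, w0Rw1, w1Rw0, w1Rw1
Branch closes: p and ¬p both at w1.
Every branch of the negation's tableau closes; the branch above is one of them.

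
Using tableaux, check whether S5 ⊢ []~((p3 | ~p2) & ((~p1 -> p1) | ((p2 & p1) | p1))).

Invalid (countermodel exists)

Tableau for the negation ~[]~((p3 | ~p2) & ((~p1 -> p1) | ((p2 & p1) | p1))):
1. ~[]~((p3 | ~p2) & ((~p1 -> p1) | ((p2 & p1) | p1))), w0
2. (p3 | ~p2) & ((~p1 -> p1) | ((p2 & p1) | p1)), w1
3. p3 | ~p2, w1
4. (~p1 -> p1) | ((p2 & p1) | p1), w1
5. ~p2, w1
6. (p2 & p1) | p1, w1
7. p1, w1
Accessibility: w0Rw0, w0Rw1, w1Rw0, w1Rw1
The negation has an open branch (countermodel exists).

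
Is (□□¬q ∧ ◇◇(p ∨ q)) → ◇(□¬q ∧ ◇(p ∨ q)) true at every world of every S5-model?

Valid

Tableau for the negation ¬((□□¬q ∧ ◇◇(p ∨ q)) → ◇(□¬q ∧ ◇(p ∨ q))):
1. ¬((□□¬q ∧ ◇◇(p ∨ q)) → ◇(□¬q ∧ ◇(p ∨ q))), u
2. □□¬q ∧ ◇◇(p ∨ q), u
3. ¬◇(□¬q ∧ ◇(p ∨ q)), u
4. □□¬q, u
5. ◇◇(p ∨ q), u
6. ¬(□¬q ∧ ◇(p ∨ q)), u
7. □¬q, u
8. ¬q, u
9. ¬◇(p ∨ q), u
10. ¬(p ∨ q), u
11. ¬p, u
12. ◇(p ∨ q), v
13. ¬(□¬q ∧ ◇(p ∨ q)), v
14. □¬q, v
15. ¬q, v
16. ¬(p ∨ q), v
17. ¬p, v
18. ¬◇(p ∨ q), v
19. p ∨ q, w
20. ¬(□¬q ∧ ◇(p ∨ q)), w
21. □¬q, w
22. ¬q, w
23. ¬(p ∨ q), w
24. ¬p, w
25. q, w
Accessibility: uRu, uRv, uRw, vRu, vRv, vRw, wRu, wRv, wRw
Branch closes: q and ¬q both at w.
All branches of the negation close; one closing branch shown above.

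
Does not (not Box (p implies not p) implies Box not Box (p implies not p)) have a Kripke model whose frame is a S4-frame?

1. not (not Box (p implies not p) implies Box not Box (p implies not p)), u
2. not Box (p implies not p), u   [neg-implies-rule on 1]
3. not Box not Box (p implies not p), u   [neg-implies-rule on 1]
4. not (p implies not p), v   [neg-Box-rule on 2: fresh world v, uRv]
5. p, v   [neg-implies-rule on 4]
6. Box (p implies not p), w   [neg-Box-rule on 3: fresh world w, uRw]
7. p implies not p, w   [Box-rule on 6 via wRw]
8. not p, w   [implies-rule on 7 (branches; this branch)]
Accessibility: uRu, uRv, uRw, vRv, wRw

Satisfiable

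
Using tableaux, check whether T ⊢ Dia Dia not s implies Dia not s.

Tableau for the negation not (Dia Dia not s implies Dia not s):
1. not (Dia Dia not s implies Dia not s), 0
2. Dia Dia not s, 0   [neg-implies-rule on 1]
3. not Dia not s, 0   [neg-implies-rule on 1]
4. s, 0   [neg-Dia-rule on 3 via 0R0]
5. Dia not s, 1   [Dia-rule on 2: fresh world 1, 0R1]
6. s, 1   [neg-Dia-rule on 3 via 0R1]
7. not s, 2   [Dia-rule on 5: fresh world 2, 1R2]
Accessibility: 0R0, 0R1, 1R1, 1R2, 2R2
The negation has an open branch (countermodel exists).

Not valid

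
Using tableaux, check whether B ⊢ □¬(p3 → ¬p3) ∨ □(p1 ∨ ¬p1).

Tableau for the negation ¬(□¬(p3 → ¬p3) ∨ □(p1 ∨ ¬p1)):
1. ¬(□¬(p3 → ¬p3) ∨ □(p1 ∨ ¬p1)), w0
2. ¬□¬(p3 → ¬p3), w0   [¬∨-rule on 1]
3. ¬□(p1 ∨ ¬p1), w0   [¬∨-rule on 1]
4. p3 → ¬p3, w1   [¬□-rule on 2: fresh world w1, w0Rw1]
5. ¬p3, w1   [→-rule on 4 (branches; this branch)]
6. ¬(p1 ∨ ¬p1), w2   [¬□-rule on 3: fresh world w2, w0Rw2]
7. ¬p1, w2   [¬∨-rule on 6]
8. p1, w2   [¬∨-rule on 6]
Accessibility: w0Rw0, w0Rw1, w0Rw2, w1Rw0, w1Rw1, w2Rw0, w2Rw2
Branch closes: p1 and ¬p1 both at w2.
All branches of the negation close; one closing branch shown above.

Valid in B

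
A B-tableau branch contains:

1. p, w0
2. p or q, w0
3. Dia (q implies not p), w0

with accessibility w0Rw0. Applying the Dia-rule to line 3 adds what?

a fresh world w1 with w0Rw1, and q implies not p at w1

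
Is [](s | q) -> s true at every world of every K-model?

Tableau for the negation ~([](s | q) -> s):
1. ~([](s | q) -> s), w0
2. [](s | q), w0
3. ~s, w0
The negation has an open branch (countermodel exists).

Invalid (countermodel exists)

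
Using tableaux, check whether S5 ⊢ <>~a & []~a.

Invalid (countermodel exists)

Tableau for the negation ~(<>~a & []~a):
1. ~(<>~a & []~a), u
2. ~[]~a, u
3. a, v
Accessibility: uRu, uRv, vRu, vRv
The negation has an open branch (countermodel exists).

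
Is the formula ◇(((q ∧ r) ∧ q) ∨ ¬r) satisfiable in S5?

1. ◇(((q ∧ r) ∧ q) ∨ ¬r), w0
2. ((q ∧ r) ∧ q) ∨ ¬r, w1
3. ¬r, w1
Accessibility: w0Rw0, w0Rw1, w1Rw0, w1Rw1

Satisfiable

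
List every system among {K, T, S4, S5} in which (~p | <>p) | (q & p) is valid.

T, S4, S5

K-tableau for the negation ~((~p | <>p) | (q & p)):
1. ~((~p | <>p) | (q & p)), u
2. ~(~p | <>p), u   [~|-rule on 1]
3. ~(q & p), u   [~|-rule on 1]
4. p, u   [~|-rule on 2]
5. ~<>p, u   [~|-rule on 2]
6. ~q, u   [~&-rule on 3 (branches; this branch)]
Complete open branch: countermodel on a K-frame, so not valid in K.
T-tableau for the negation ~((~p | <>p) | (q & p)):
1. ~((~p | <>p) | (q & p)), u
2. ~(~p | <>p), u   [~|-rule on 1]
3. ~(q & p), u   [~|-rule on 1]
4. p, u   [~|-rule on 2]
5. ~<>p, u   [~|-rule on 2]
6. ~p, u   [~<>-rule on 5 via uRu]
Accessibility: uRu
Branch closes: p and ~p both at u.
Every branch closes (one shown): valid in T, hence also in S4, S5 (every theorem of T is a theorem of S4 and S5).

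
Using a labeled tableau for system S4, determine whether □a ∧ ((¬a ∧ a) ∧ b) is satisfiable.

1. □a ∧ ((¬a ∧ a) ∧ b), 0
2. □a, 0
3. (¬a ∧ a) ∧ b, 0
4. ¬a ∧ a, 0
5. b, 0
6. ¬a, 0
7. a, 0
Accessibility: 0R0
Branch closes: a and ¬a both at 0.
(One branch shown.) All branches close.

No, unsatisfiable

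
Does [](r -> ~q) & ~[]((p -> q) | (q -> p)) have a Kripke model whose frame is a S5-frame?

Unsatisfiable (every branch closes)

1. [](r -> ~q) & ~[]((p -> q) | (q -> p)), u
2. [](r -> ~q), u
3. ~[]((p -> q) | (q -> p)), u
4. r -> ~q, u
5. ~q, u
6. ~((p -> q) | (q -> p)), v
7. ~(p -> q), v
8. ~(q -> p), v
9. p, v
10. ~q, v
11. q, v
12. ~p, v
Accessibility: uRu, uRv, vRu, vRv
Branch closes: q and ~q both at v.
Every branch closes; the branch above is one of them.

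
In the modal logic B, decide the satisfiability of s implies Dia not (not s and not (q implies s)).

Satisfiable (open branch found)

1. s implies Dia not (not s and not (q implies s)), u
2. Dia not (not s and not (q implies s)), u
3. not (not s and not (q implies s)), v
4. q implies s, v
5. s, v
Accessibility: uRu, uRv, vRu, vRv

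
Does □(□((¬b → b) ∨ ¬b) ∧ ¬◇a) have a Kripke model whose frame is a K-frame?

1. □(□((¬b → b) ∨ ¬b) ∧ ¬◇a), 0

Satisfiable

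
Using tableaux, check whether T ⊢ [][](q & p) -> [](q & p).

Tableau for the negation ~([][](q & p) -> [](q & p)):
1. ~([][](q & p) -> [](q & p)), u
2. [][](q & p), u   [~->-rule on 1]
3. ~[](q & p), u   [~->-rule on 1]
4. [](q & p), u   [[]-rule on 2 via uRu]
5. q & p, u   [[]-rule on 4 via uRu]
6. q, u   [&-rule on 5]
7. p, u   [&-rule on 5]
8. ~(q & p), v   [~[]-rule on 3: fresh world v, uRv]
9. [](q & p), v   [[]-rule on 2 via uRv]
10. q & p, v   [[]-rule on 4 via uRv]
11. q, v   [&-rule on 10]
12. p, v   [&-rule on 10]
13. ~p, v   [~&-rule on 8 (branches; this branch)]
Accessibility: uRu, uRv, vRv
Branch closes: p and ~p both at v.
All branches of the negation close; one closing branch shown above.

Valid in T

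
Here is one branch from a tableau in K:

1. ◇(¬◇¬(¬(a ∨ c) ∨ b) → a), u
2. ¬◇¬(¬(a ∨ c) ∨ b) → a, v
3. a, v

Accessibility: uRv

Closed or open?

Not closed

No world carries both an atom and its negation.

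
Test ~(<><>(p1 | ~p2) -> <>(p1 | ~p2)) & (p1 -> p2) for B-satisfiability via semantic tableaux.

Yes, satisfiable

1. ~(<><>(p1 | ~p2) -> <>(p1 | ~p2)) & (p1 -> p2), 0
2. ~(<><>(p1 | ~p2) -> <>(p1 | ~p2)), 0
3. p1 -> p2, 0
4. <><>(p1 | ~p2), 0
5. ~<>(p1 | ~p2), 0
6. ~(p1 | ~p2), 0
7. ~p1, 0
8. p2, 0
9. <>(p1 | ~p2), 1
10. ~(p1 | ~p2), 1
11. ~p1, 1
12. p2, 1
13. p1 | ~p2, 2
14. ~p2, 2
Accessibility: 0R0, 0R1, 1R0, 1R1, 1R2, 2R1, 2R2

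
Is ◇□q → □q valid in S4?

Not valid

Tableau for the negation ¬(◇□q → □q):
1. ¬(◇□q → □q), u
2. ◇□q, u   [¬→-rule on 1]
3. ¬□q, u   [¬→-rule on 1]
4. □q, v   [◇-rule on 2: fresh world v, uRv]
5. q, v   [□-rule on 4 via vRv]
6. ¬q, w   [¬□-rule on 3: fresh world w, uRw]
Accessibility: uRu, uRv, uRw, vRv, wRw
The negation has an open branch (countermodel exists).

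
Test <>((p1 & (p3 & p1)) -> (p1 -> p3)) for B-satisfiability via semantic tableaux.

1. <>((p1 & (p3 & p1)) -> (p1 -> p3)), u
2. (p1 & (p3 & p1)) -> (p1 -> p3), v   [<>-rule on 1: fresh world v, uRv]
3. p1 -> p3, v   [->-rule on 2 (branches; this branch)]
4. p3, v   [->-rule on 3 (branches; this branch)]
Accessibility: uRu, uRv, vRu, vRv

Satisfiable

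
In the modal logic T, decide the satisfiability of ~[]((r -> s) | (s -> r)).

1. ~[]((r -> s) | (s -> r)), w0
2. ~((r -> s) | (s -> r)), w1
3. ~(r -> s), w1
4. ~(s -> r), w1
5. r, w1
6. ~s, w1
7. s, w1
8. ~r, w1
Accessibility: w0Rw0, w0Rw1, w1Rw1
Branch closes: s and ~s both at w1.
Every branch closes; the branch above is one of them.

Unsatisfiable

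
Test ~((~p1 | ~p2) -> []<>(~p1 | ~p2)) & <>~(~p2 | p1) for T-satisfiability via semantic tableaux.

1. ~((~p1 | ~p2) -> []<>(~p1 | ~p2)) & <>~(~p2 | p1), 0
2. ~((~p1 | ~p2) -> []<>(~p1 | ~p2)), 0
3. <>~(~p2 | p1), 0
4. ~p1 | ~p2, 0
5. ~[]<>(~p1 | ~p2), 0
6. ~p2, 0
7. ~(~p2 | p1), 1
8. p2, 1
9. ~p1, 1
10. ~<>(~p1 | ~p2), 2
11. ~(~p1 | ~p2), 2
12. p1, 2
13. p2, 2
Accessibility: 0R0, 0R1, 0R2, 1R1, 2R2

Satisfiable (open branch found)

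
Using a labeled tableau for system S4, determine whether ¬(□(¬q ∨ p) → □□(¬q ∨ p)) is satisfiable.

No, unsatisfiable

1. ¬(□(¬q ∨ p) → □□(¬q ∨ p)), 0
2. □(¬q ∨ p), 0
3. ¬□□(¬q ∨ p), 0
4. ¬q ∨ p, 0
5. p, 0
6. ¬□(¬q ∨ p), 1
7. ¬q ∨ p, 1
8. p, 1
9. ¬(¬q ∨ p), 2
10. q, 2
11. ¬p, 2
12. ¬q ∨ p, 2
13. p, 2
Accessibility: 0R0, 0R1, 0R2, 1R1, 1R2, 2R2
Branch closes: p and ¬p both at 2.
(One branch shown.) All branches close.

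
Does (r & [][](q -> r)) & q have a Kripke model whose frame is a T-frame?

1. (r & [][](q -> r)) & q, u
2. r & [][](q -> r), u   [&-rule on 1]
3. q, u   [&-rule on 1]
4. r, u   [&-rule on 2]
5. [][](q -> r), u   [&-rule on 2]
6. [](q -> r), u   [[]-rule on 5 via uRu]
7. q -> r, u   [[]-rule on 6 via uRu]
Accessibility: uRu

Satisfiable (open branch found)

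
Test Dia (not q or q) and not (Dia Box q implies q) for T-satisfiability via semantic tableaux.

1. Dia (not q or q) and not (Dia Box q implies q), w0
2. Dia (not q or q), w0   [and-rule on 1]
3. not (Dia Box q implies q), w0   [and-rule on 1]
4. Dia Box q, w0   [neg-implies-rule on 3]
5. not q, w0   [neg-implies-rule on 3]
6. not q or q, w1   [Dia-rule on 2: fresh world w1, w0Rw1]
7. q, w1   [or-rule on 6 (branches; this branch)]
8. Box q, w2   [Dia-rule on 4: fresh world w2, w0Rw2]
9. q, w2   [Box-rule on 8 via w2Rw2]
Accessibility: w0Rw0, w0Rw1, w0Rw2, w1Rw1, w2Rw2

Satisfiable (open branch found)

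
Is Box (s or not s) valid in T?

Tableau for the negation not Box (s or not s):
1. not Box (s or not s), w0
2. not (s or not s), w1
3. not s, w1
4. s, w1
Accessibility: w0Rw0, w0Rw1, w1Rw1
Branch closes: s and not s both at w1.
Every branch of the negation's tableau closes; the branch above is one of them.

Valid in T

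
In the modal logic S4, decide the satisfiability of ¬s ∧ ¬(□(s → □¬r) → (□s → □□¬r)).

Unsatisfiable (every branch closes)

1. ¬s ∧ ¬(□(s → □¬r) → (□s → □□¬r)), w0
2. ¬s, w0   [∧-rule on 1]
3. ¬(□(s → □¬r) → (□s → □□¬r)), w0   [∧-rule on 1]
4. □(s → □¬r), w0   [¬→-rule on 3]
5. ¬(□s → □□¬r), w0   [¬→-rule on 3]
6. □s, w0   [¬→-rule on 5]
7. ¬□□¬r, w0   [¬→-rule on 5]
8. s → □¬r, w0   [□-rule on 4 via w0Rw0]
9. s, w0   [□-rule on 6 via w0Rw0]
Accessibility: w0Rw0
Branch closes: s and ¬s both at w0.
(One branch shown.) All branches close.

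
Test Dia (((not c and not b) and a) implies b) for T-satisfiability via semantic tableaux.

Satisfiable

1. Dia (((not c and not b) and a) implies b), 0
2. ((not c and not b) and a) implies b, 1
3. b, 1
Accessibility: 0R0, 0R1, 1R1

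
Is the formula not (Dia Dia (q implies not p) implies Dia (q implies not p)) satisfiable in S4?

1. not (Dia Dia (q implies not p) implies Dia (q implies not p)), w0
2. Dia Dia (q implies not p), w0   [neg-implies-rule on 1]
3. not Dia (q implies not p), w0   [neg-implies-rule on 1]
4. not (q implies not p), w0   [neg-Dia-rule on 3 via w0Rw0]
5. q, w0   [neg-implies-rule on 4]
6. p, w0   [neg-implies-rule on 4]
7. Dia (q implies not p), w1   [Dia-rule on 2: fresh world w1, w0Rw1]
8. not (q implies not p), w1   [neg-Dia-rule on 3 via w0Rw1]
9. q, w1   [neg-implies-rule on 8]
10. p, w1   [neg-implies-rule on 8]
11. q implies not p, w2   [Dia-rule on 7: fresh world w2, w1Rw2]
12. not (q implies not p), w2   [neg-Dia-rule on 3 via w0Rw2]
13. q, w2   [neg-implies-rule on 12]
14. p, w2   [neg-implies-rule on 12]
15. not p, w2   [implies-rule on 11 (branches; this branch)]
Accessibility: w0Rw0, w0Rw1, w0Rw2, w1Rw1, w1Rw2, w2Rw2
Branch closes: p and not p both at w2.
All branches of the tableau close; one closing branch shown above.

No, unsatisfiable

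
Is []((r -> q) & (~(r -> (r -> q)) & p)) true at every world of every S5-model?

Tableau for the negation ~[]((r -> q) & (~(r -> (r -> q)) & p)):
1. ~[]((r -> q) & (~(r -> (r -> q)) & p)), u
2. ~((r -> q) & (~(r -> (r -> q)) & p)), v
3. ~(~(r -> (r -> q)) & p), v
4. ~p, v
Accessibility: uRu, uRv, vRu, vRv
The negation has an open branch (countermodel exists).

Invalid (countermodel exists)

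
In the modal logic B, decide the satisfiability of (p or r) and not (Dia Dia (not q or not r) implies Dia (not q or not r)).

1. (p or r) and not (Dia Dia (not q or not r) implies Dia (not q or not r)), u
2. p or r, u
3. not (Dia Dia (not q or not r) implies Dia (not q or not r)), u
4. Dia Dia (not q or not r), u
5. not Dia (not q or not r), u
6. not (not q or not r), u
7. q, u
8. r, u
9. Dia (not q or not r), v
10. not (not q or not r), v
11. q, v
12. r, v
13. not q or not r, w
14. not r, w
Accessibility: uRu, uRv, vRu, vRv, vRw, wRv, wRw

Satisfiable (open branch found)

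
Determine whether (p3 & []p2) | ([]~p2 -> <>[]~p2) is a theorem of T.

Tableau for the negation ~((p3 & []p2) | ([]~p2 -> <>[]~p2)):
1. ~((p3 & []p2) | ([]~p2 -> <>[]~p2)), 0
2. ~(p3 & []p2), 0   [~|-rule on 1]
3. ~([]~p2 -> <>[]~p2), 0   [~|-rule on 1]
4. []~p2, 0   [~->-rule on 3]
5. ~<>[]~p2, 0   [~->-rule on 3]
6. ~p2, 0   [[]-rule on 4 via 0R0]
7. ~[]~p2, 0   [~<>-rule on 5 via 0R0]
8. ~[]p2, 0   [~&-rule on 2 (branches; this branch)]
9. p2, 1   [~[]-rule on 7: fresh world 1, 0R1]
10. ~p2, 1   [[]-rule on 4 via 0R1]
Accessibility: 0R0, 0R1, 1R1
Branch closes: p2 and ~p2 both at 1.
Every branch of the negation's tableau closes; the branch above is one of them.

Yes, valid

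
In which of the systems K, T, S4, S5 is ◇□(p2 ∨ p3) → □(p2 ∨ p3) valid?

S5

S5-tableau for the negation ¬(◇□(p2 ∨ p3) → □(p2 ∨ p3)):
1. ¬(◇□(p2 ∨ p3) → □(p2 ∨ p3)), w0
2. ◇□(p2 ∨ p3), w0   [¬→-rule on 1]
3. ¬□(p2 ∨ p3), w0   [¬→-rule on 1]
4. □(p2 ∨ p3), w1   [◇-rule on 2: fresh world w1, w0Rw1]
5. p2 ∨ p3, w0   [□-rule on 4 via w1Rw0]
6. p2 ∨ p3, w1   [□-rule on 4 via w1Rw1]
7. p3, w0   [∨-rule on 5 (branches; this branch)]
8. p3, w1   [∨-rule on 6 (branches; this branch)]
9. ¬(p2 ∨ p3), w2   [¬□-rule on 3: fresh world w2, w0Rw2]
10. ¬p2, w2   [¬∨-rule on 9]
11. ¬p3, w2   [¬∨-rule on 9]
12. p2 ∨ p3, w2   [□-rule on 4 via w1Rw2]
13. p3, w2   [∨-rule on 12 (branches; this branch)]
Accessibility: w0Rw0, w0Rw1, w0Rw2, w1Rw0, w1Rw1, w1Rw2, w2Rw0, w2Rw1, w2Rw2
Branch closes: p3 and ¬p3 both at w2.
Every branch closes (one shown): valid in S5.
S4-tableau for the negation ¬(◇□(p2 ∨ p3) → □(p2 ∨ p3)):
1. ¬(◇□(p2 ∨ p3) → □(p2 ∨ p3)), w0
2. ◇□(p2 ∨ p3), w0   [¬→-rule on 1]
3. ¬□(p2 ∨ p3), w0   [¬→-rule on 1]
4. □(p2 ∨ p3), w1   [◇-rule on 2: fresh world w1, w0Rw1]
5. p2 ∨ p3, w1   [□-rule on 4 via w1Rw1]
6. p3, w1   [∨-rule on 5 (branches; this branch)]
7. ¬(p2 ∨ p3), w2   [¬□-rule on 3: fresh world w2, w0Rw2]
8. ¬p2, w2   [¬∨-rule on 7]
9. ¬p3, w2   [¬∨-rule on 7]
Accessibility: w0Rw0, w0Rw1, w0Rw2, w1Rw1, w2Rw2
Complete open branch: countermodel on an S4-frame, so not valid in S4, nor in K, T (the same frame is also a K-frame and a T-frame).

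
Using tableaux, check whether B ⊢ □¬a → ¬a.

Tableau for the negation ¬(□¬a → ¬a):
1. ¬(□¬a → ¬a), u
2. □¬a, u
3. a, u
4. ¬a, u
Accessibility: uRu
Branch closes: a and ¬a both at u.
Every branch of the negation's tableau closes; the branch above is one of them.

Valid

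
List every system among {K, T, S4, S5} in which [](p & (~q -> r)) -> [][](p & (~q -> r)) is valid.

T-tableau for the negation ~([](p & (~q -> r)) -> [][](p & (~q -> r))):
1. ~([](p & (~q -> r)) -> [][](p & (~q -> r))), u
2. [](p & (~q -> r)), u   [~->-rule on 1]
3. ~[][](p & (~q -> r)), u   [~->-rule on 1]
4. p & (~q -> r), u   [[]-rule on 2 via uRu]
5. p, u   [&-rule on 4]
6. ~q -> r, u   [&-rule on 4]
7. r, u   [->-rule on 6 (branches; this branch)]
8. ~[](p & (~q -> r)), v   [~[]-rule on 3: fresh world v, uRv]
9. p & (~q -> r), v   [[]-rule on 2 via uRv]
10. p, v   [&-rule on 9]
11. ~q -> r, v   [&-rule on 9]
12. r, v   [->-rule on 11 (branches; this branch)]
13. ~(p & (~q -> r)), w   [~[]-rule on 8: fresh world w, vRw]
14. ~(~q -> r), w   [~&-rule on 13 (branches; this branch)]
15. ~q, w   [~->-rule on 14]
16. ~r, w   [~->-rule on 14]
Accessibility: uRu, uRv, vRv, vRw, wRw
Complete open branch: countermodel on a T-frame, so not valid in T, nor in K (the same frame is also a K-frame).
S4-tableau for the negation ~([](p & (~q -> r)) -> [][](p & (~q -> r))):
1. ~([](p & (~q -> r)) -> [][](p & (~q -> r))), u
2. [](p & (~q -> r)), u   [~->-rule on 1]
3. ~[][](p & (~q -> r)), u   [~->-rule on 1]
4. p & (~q -> r), u   [[]-rule on 2 via uRu]
5. p, u   [&-rule on 4]
6. ~q -> r, u   [&-rule on 4]
7. r, u   [->-rule on 6 (branches; this branch)]
8. ~[](p & (~q -> r)), v   [~[]-rule on 3: fresh world v, uRv]
9. p & (~q -> r), v   [[]-rule on 2 via uRv]
10. p, v   [&-rule on 9]
11. ~q -> r, v   [&-rule on 9]
12. r, v   [->-rule on 11 (branches; this branch)]
13. ~(p & (~q -> r)), w   [~[]-rule on 8: fresh world w, vRw]
14. p & (~q -> r), w   [[]-rule on 2 via uRw]
15. p, w   [&-rule on 14]
16. ~q -> r, w   [&-rule on 14]
17. ~(~q -> r), w   [~&-rule on 13 (branches; this branch)]
18. ~q, w   [~->-rule on 17]
19. ~r, w   [~->-rule on 17]
20. r, w   [->-rule on 16 (branches; this branch)]
Accessibility: uRu, uRv, uRw, vRv, vRw, wRw
Branch closes: r and ~r both at w.
Every branch closes (one shown): valid in S4, hence also in S5 (every theorem of S4 is a theorem of S5).

S4, S5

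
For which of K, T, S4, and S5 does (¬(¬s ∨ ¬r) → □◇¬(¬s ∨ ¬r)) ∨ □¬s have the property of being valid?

S4-tableau for the negation ¬((¬(¬s ∨ ¬r) → □◇¬(¬s ∨ ¬r)) ∨ □¬s):
1. ¬((¬(¬s ∨ ¬r) → □◇¬(¬s ∨ ¬r)) ∨ □¬s), 0
2. ¬(¬(¬s ∨ ¬r) → □◇¬(¬s ∨ ¬r)), 0   [¬∨-rule on 1]
3. ¬□¬s, 0   [¬∨-rule on 1]
4. ¬(¬s ∨ ¬r), 0   [¬→-rule on 2]
5. ¬□◇¬(¬s ∨ ¬r), 0   [¬→-rule on 2]
6. s, 0   [¬∨-rule on 4]
7. r, 0   [¬∨-rule on 4]
8. s, 1   [¬□-rule on 3: fresh world 1, 0R1]
9. ¬◇¬(¬s ∨ ¬r), 2   [¬□-rule on 5: fresh world 2, 0R2]
10. ¬s ∨ ¬r, 2   [¬◇-rule on 9 via 2R2]
11. ¬r, 2   [∨-rule on 10 (branches; this branch)]
Accessibility: 0R0, 0R1, 0R2, 1R1, 2R2
Complete open branch: countermodel on an S4-frame, so not valid in S4, nor in K, T (the same frame is also a K-frame and a T-frame).
S5-tableau for the negation ¬((¬(¬s ∨ ¬r) → □◇¬(¬s ∨ ¬r)) ∨ □¬s):
1. ¬((¬(¬s ∨ ¬r) → □◇¬(¬s ∨ ¬r)) ∨ □¬s), 0
2. ¬(¬(¬s ∨ ¬r) → □◇¬(¬s ∨ ¬r)), 0   [¬∨-rule on 1]
3. ¬□¬s, 0   [¬∨-rule on 1]
4. ¬(¬s ∨ ¬r), 0   [¬→-rule on 2]
5. ¬□◇¬(¬s ∨ ¬r), 0   [¬→-rule on 2]
6. s, 0   [¬∨-rule on 4]
7. r, 0   [¬∨-rule on 4]
8. s, 1   [¬□-rule on 3: fresh world 1, 0R1]
9. ¬◇¬(¬s ∨ ¬r), 2   [¬□-rule on 5: fresh world 2, 0R2]
10. ¬s ∨ ¬r, 0   [¬◇-rule on 9 via 2R0]
11. ¬s ∨ ¬r, 1   [¬◇-rule on 9 via 2R1]
12. ¬s ∨ ¬r, 2   [¬◇-rule on 9 via 2R2]
13. ¬r, 0   [∨-rule on 10 (branches; this branch)]
Accessibility: 0R0, 0R1, 0R2, 1R0, 1R1, 1R2, 2R0, 2R1, 2R2
Branch closes: r and ¬r both at 0.
Every branch closes (one shown): valid in S5.

S5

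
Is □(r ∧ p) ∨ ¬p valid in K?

Invalid (countermodel exists)

Tableau for the negation ¬(□(r ∧ p) ∨ ¬p):
1. ¬(□(r ∧ p) ∨ ¬p), w0
2. ¬□(r ∧ p), w0
3. p, w0
4. ¬(r ∧ p), w1
5. ¬p, w1
Accessibility: w0Rw1
The negation has an open branch (countermodel exists).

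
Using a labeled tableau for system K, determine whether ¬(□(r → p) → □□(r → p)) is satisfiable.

Satisfiable

1. ¬(□(r → p) → □□(r → p)), w0
2. □(r → p), w0
3. ¬□□(r → p), w0
4. ¬□(r → p), w1
5. r → p, w1
6. p, w1
7. ¬(r → p), w2
8. r, w2
9. ¬p, w2
Accessibility: w0Rw1, w1Rw2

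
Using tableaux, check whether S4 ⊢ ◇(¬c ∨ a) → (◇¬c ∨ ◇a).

Yes, valid

Tableau for the negation ¬(◇(¬c ∨ a) → (◇¬c ∨ ◇a)):
1. ¬(◇(¬c ∨ a) → (◇¬c ∨ ◇a)), w0
2. ◇(¬c ∨ a), w0
3. ¬(◇¬c ∨ ◇a), w0
4. ¬◇¬c, w0
5. ¬◇a, w0
6. c, w0
7. ¬a, w0
8. ¬c ∨ a, w1
9. c, w1
10. ¬a, w1
11. a, w1
Accessibility: w0Rw0, w0Rw1, w1Rw1
Branch closes: a and ¬a both at w1.
All branches of the negation close; one closing branch shown above.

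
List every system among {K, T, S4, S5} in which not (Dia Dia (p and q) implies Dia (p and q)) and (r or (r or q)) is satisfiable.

S4-tableau for the formula:
1. not (Dia Dia (p and q) implies Dia (p and q)) and (r or (r or q)), w0
2. not (Dia Dia (p and q) implies Dia (p and q)), w0
3. r or (r or q), w0
4. Dia Dia (p and q), w0
5. not Dia (p and q), w0
6. not (p and q), w0
7. r or q, w0
8. not q, w0
9. r, w0
10. Dia (p and q), w1
11. not (p and q), w1
12. not q, w1
13. p and q, w2
14. p, w2
15. q, w2
16. not (p and q), w2
17. not q, w2
Accessibility: w0Rw0, w0Rw1, w0Rw2, w1Rw1, w1Rw2, w2Rw2
Branch closes: q and not q both at w2.
Every branch closes (one shown): unsatisfiable in S4, hence also in S5 (every S5-frame is an S4-frame).
T-tableau for the formula:
1. not (Dia Dia (p and q) implies Dia (p and q)) and (r or (r or q)), w0
2. not (Dia Dia (p and q) implies Dia (p and q)), w0
3. r or (r or q), w0
4. Dia Dia (p and q), w0
5. not Dia (p and q), w0
6. not (p and q), w0
7. r or q, w0
8. not q, w0
9. r, w0
10. Dia (p and q), w1
11. not (p and q), w1
12. not q, w1
13. p and q, w2
14. p, w2
15. q, w2
Accessibility: w0Rw0, w0Rw1, w1Rw1, w1Rw2, w2Rw2
Complete open branch: satisfiable in T, hence also in K (this T-model is also a K-model).

K, T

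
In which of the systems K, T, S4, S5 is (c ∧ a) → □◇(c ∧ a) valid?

S5-tableau for the negation ¬((c ∧ a) → □◇(c ∧ a)):
1. ¬((c ∧ a) → □◇(c ∧ a)), u
2. c ∧ a, u
3. ¬□◇(c ∧ a), u
4. c, u
5. a, u
6. ¬◇(c ∧ a), v
7. ¬(c ∧ a), u
8. ¬(c ∧ a), v
9. ¬a, u
Accessibility: uRu, uRv, vRu, vRv
Branch closes: a and ¬a both at u.
Every branch closes (one shown): valid in S5.
S4-tableau for the negation ¬((c ∧ a) → □◇(c ∧ a)):
1. ¬((c ∧ a) → □◇(c ∧ a)), u
2. c ∧ a, u
3. ¬□◇(c ∧ a), u
4. c, u
5. a, u
6. ¬◇(c ∧ a), v
7. ¬(c ∧ a), v
8. ¬a, v
Accessibility: uRu, uRv, vRv
Complete open branch: countermodel on an S4-frame, so not valid in S4, nor in K, T (the same frame is also a K-frame and a T-frame).

S5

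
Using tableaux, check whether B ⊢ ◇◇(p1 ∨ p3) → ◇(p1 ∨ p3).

Tableau for the negation ¬(◇◇(p1 ∨ p3) → ◇(p1 ∨ p3)):
1. ¬(◇◇(p1 ∨ p3) → ◇(p1 ∨ p3)), u
2. ◇◇(p1 ∨ p3), u
3. ¬◇(p1 ∨ p3), u
4. ¬(p1 ∨ p3), u
5. ¬p1, u
6. ¬p3, u
7. ◇(p1 ∨ p3), v
8. ¬(p1 ∨ p3), v
9. ¬p1, v
10. ¬p3, v
11. p1 ∨ p3, w
12. p3, w
Accessibility: uRu, uRv, vRu, vRv, vRw, wRv, wRw
The negation has an open branch (countermodel exists).

Invalid (countermodel exists)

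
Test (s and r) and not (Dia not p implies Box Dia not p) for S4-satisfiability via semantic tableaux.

1. (s and r) and not (Dia not p implies Box Dia not p), u
2. s and r, u
3. not (Dia not p implies Box Dia not p), u
4. s, u
5. r, u
6. Dia not p, u
7. not Box Dia not p, u
8. not p, v
9. not Dia not p, w
10. p, w
Accessibility: uRu, uRv, uRw, vRv, wRw

Satisfiable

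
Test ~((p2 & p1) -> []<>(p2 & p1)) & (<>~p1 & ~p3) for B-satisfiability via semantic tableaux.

Unsatisfiable

1. ~((p2 & p1) -> []<>(p2 & p1)) & (<>~p1 & ~p3), w0
2. ~((p2 & p1) -> []<>(p2 & p1)), w0   [&-rule on 1]
3. <>~p1 & ~p3, w0   [&-rule on 1]
4. p2 & p1, w0   [~->-rule on 2]
5. ~[]<>(p2 & p1), w0   [~->-rule on 2]
6. <>~p1, w0   [&-rule on 3]
7. ~p3, w0   [&-rule on 3]
8. p2, w0   [&-rule on 4]
9. p1, w0   [&-rule on 4]
10. ~<>(p2 & p1), w1   [~[]-rule on 5: fresh world w1, w0Rw1]
11. ~(p2 & p1), w0   [~<>-rule on 10 via w1Rw0]
12. ~(p2 & p1), w1   [~<>-rule on 10 via w1Rw1]
13. ~p1, w0   [~&-rule on 11 (branches; this branch)]
Accessibility: w0Rw0, w0Rw1, w1Rw0, w1Rw1
Branch closes: p1 and ~p1 both at w0.
All branches of the tableau close; one closing branch shown above.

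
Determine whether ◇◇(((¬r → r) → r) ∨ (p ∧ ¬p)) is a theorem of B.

Valid

Tableau for the negation ¬◇◇(((¬r → r) → r) ∨ (p ∧ ¬p)):
1. ¬◇◇(((¬r → r) → r) ∨ (p ∧ ¬p)), 0
2. ¬◇(((¬r → r) → r) ∨ (p ∧ ¬p)), 0
3. ¬(((¬r → r) → r) ∨ (p ∧ ¬p)), 0
4. ¬((¬r → r) → r), 0
5. ¬(p ∧ ¬p), 0
6. ¬r → r, 0
7. ¬r, 0
8. p, 0
9. r, 0
Accessibility: 0R0
Branch closes: r and ¬r both at 0.
Every branch of the negation's tableau closes; the branch above is one of them.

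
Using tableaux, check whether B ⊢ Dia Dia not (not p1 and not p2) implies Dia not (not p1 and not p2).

Invalid (countermodel exists)

Tableau for the negation not (Dia Dia not (not p1 and not p2) implies Dia not (not p1 and not p2)):
1. not (Dia Dia not (not p1 and not p2) implies Dia not (not p1 and not p2)), w0
2. Dia Dia not (not p1 and not p2), w0
3. not Dia not (not p1 and not p2), w0
4. not p1 and not p2, w0
5. not p1, w0
6. not p2, w0
7. Dia not (not p1 and not p2), w1
8. not p1 and not p2, w1
9. not p1, w1
10. not p2, w1
11. not (not p1 and not p2), w2
12. p2, w2
Accessibility: w0Rw0, w0Rw1, w1Rw0, w1Rw1, w1Rw2, w2Rw1, w2Rw2
The negation has an open branch (countermodel exists).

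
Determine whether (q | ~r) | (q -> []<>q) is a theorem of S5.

Valid in S5

Tableau for the negation ~((q | ~r) | (q -> []<>q)):
1. ~((q | ~r) | (q -> []<>q)), 0
2. ~(q | ~r), 0
3. ~(q -> []<>q), 0
4. ~q, 0
5. r, 0
6. q, 0
7. ~[]<>q, 0
Accessibility: 0R0
Branch closes: q and ~q both at 0.
Every branch of the negation's tableau closes; the branch above is one of them.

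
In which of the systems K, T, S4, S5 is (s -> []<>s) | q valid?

S5

S4-tableau for the negation ~((s -> []<>s) | q):
1. ~((s -> []<>s) | q), 0
2. ~(s -> []<>s), 0   [~|-rule on 1]
3. ~q, 0   [~|-rule on 1]
4. s, 0   [~->-rule on 2]
5. ~[]<>s, 0   [~->-rule on 2]
6. ~<>s, 1   [~[]-rule on 5: fresh world 1, 0R1]
7. ~s, 1   [~<>-rule on 6 via 1R1]
Accessibility: 0R0, 0R1, 1R1
Complete open branch: countermodel on an S4-frame, so not valid in S4, nor in K, T (the same frame is also a K-frame and a T-frame).
S5-tableau for the negation ~((s -> []<>s) | q):
1. ~((s -> []<>s) | q), 0
2. ~(s -> []<>s), 0   [~|-rule on 1]
3. ~q, 0   [~|-rule on 1]
4. s, 0   [~->-rule on 2]
5. ~[]<>s, 0   [~->-rule on 2]
6. ~<>s, 1   [~[]-rule on 5: fresh world 1, 0R1]
7. ~s, 0   [~<>-rule on 6 via 1R0]
Accessibility: 0R0, 0R1, 1R0, 1R1
Branch closes: s and ~s both at 0.
Every branch closes (one shown): valid in S5.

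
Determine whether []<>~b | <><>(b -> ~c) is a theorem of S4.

Invalid (countermodel exists)

Tableau for the negation ~([]<>~b | <><>(b -> ~c)):
1. ~([]<>~b | <><>(b -> ~c)), w0
2. ~[]<>~b, w0   [~|-rule on 1]
3. ~<><>(b -> ~c), w0   [~|-rule on 1]
4. ~<>(b -> ~c), w0   [~<>-rule on 3 via w0Rw0]
5. ~(b -> ~c), w0   [~<>-rule on 4 via w0Rw0]
6. b, w0   [~->-rule on 5]
7. c, w0   [~->-rule on 5]
8. ~<>~b, w1   [~[]-rule on 2: fresh world w1, w0Rw1]
9. ~<>(b -> ~c), w1   [~<>-rule on 3 via w0Rw1]
10. ~(b -> ~c), w1   [~<>-rule on 4 via w0Rw1]
11. b, w1   [~->-rule on 10]
12. c, w1   [~->-rule on 10]
Accessibility: w0Rw0, w0Rw1, w1Rw1
The negation has an open branch (countermodel exists).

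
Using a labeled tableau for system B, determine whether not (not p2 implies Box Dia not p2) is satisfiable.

Unsatisfiable

1. not (not p2 implies Box Dia not p2), u
2. not p2, u
3. not Box Dia not p2, u
4. not Dia not p2, v
5. p2, u
Accessibility: uRu, uRv, vRu, vRv
Branch closes: p2 and not p2 both at u.
(One branch shown.) All branches close.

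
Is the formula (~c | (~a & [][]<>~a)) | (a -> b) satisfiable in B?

Satisfiable (open branch found)

1. (~c | (~a & [][]<>~a)) | (a -> b), w0
2. a -> b, w0
3. b, w0
Accessibility: w0Rw0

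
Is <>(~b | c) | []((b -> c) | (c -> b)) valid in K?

Tableau for the negation ~(<>(~b | c) | []((b -> c) | (c -> b))):
1. ~(<>(~b | c) | []((b -> c) | (c -> b))), w0
2. ~<>(~b | c), w0   [~|-rule on 1]
3. ~[]((b -> c) | (c -> b)), w0   [~|-rule on 1]
4. ~((b -> c) | (c -> b)), w1   [~[]-rule on 3: fresh world w1, w0Rw1]
5. ~(b -> c), w1   [~|-rule on 4]
6. ~(c -> b), w1   [~|-rule on 4]
7. b, w1   [~->-rule on 5]
8. ~c, w1   [~->-rule on 5]
9. c, w1   [~->-rule on 6]
10. ~b, w1   [~->-rule on 6]
Accessibility: w0Rw1
Branch closes: c and ~c both at w1.
Every branch of the negation's tableau closes; the branch above is one of them.

Valid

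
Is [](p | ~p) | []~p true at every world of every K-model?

Valid in K

Tableau for the negation ~([](p | ~p) | []~p):
1. ~([](p | ~p) | []~p), u
2. ~[](p | ~p), u
3. ~[]~p, u
4. ~(p | ~p), v
5. ~p, v
6. p, v
Accessibility: uRv
Branch closes: p and ~p both at v.
All branches of the negation close; one closing branch shown above.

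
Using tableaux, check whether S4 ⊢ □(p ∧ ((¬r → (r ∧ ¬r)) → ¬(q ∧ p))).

Tableau for the negation ¬□(p ∧ ((¬r → (r ∧ ¬r)) → ¬(q ∧ p))):
1. ¬□(p ∧ ((¬r → (r ∧ ¬r)) → ¬(q ∧ p))), u
2. ¬(p ∧ ((¬r → (r ∧ ¬r)) → ¬(q ∧ p))), v   [¬□-rule on 1: fresh world v, uRv]
3. ¬((¬r → (r ∧ ¬r)) → ¬(q ∧ p)), v   [¬∧-rule on 2 (branches; this branch)]
4. ¬r → (r ∧ ¬r), v   [¬→-rule on 3]
5. q ∧ p, v   [¬→-rule on 3]
6. q, v   [∧-rule on 5]
7. p, v   [∧-rule on 5]
8. r, v   [→-rule on 4 (branches; this branch)]
Accessibility: uRu, uRv, vRv
The negation has an open branch (countermodel exists).

Not valid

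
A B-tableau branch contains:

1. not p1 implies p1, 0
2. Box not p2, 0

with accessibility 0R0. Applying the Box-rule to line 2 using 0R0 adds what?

not p2, 0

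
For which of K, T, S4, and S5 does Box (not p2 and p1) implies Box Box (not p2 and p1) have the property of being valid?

T-tableau for the negation not (Box (not p2 and p1) implies Box Box (not p2 and p1)):
1. not (Box (not p2 and p1) implies Box Box (not p2 and p1)), 0
2. Box (not p2 and p1), 0
3. not Box Box (not p2 and p1), 0
4. not p2 and p1, 0
5. not p2, 0
6. p1, 0
7. not Box (not p2 and p1), 1
8. not p2 and p1, 1
9. not p2, 1
10. p1, 1
11. not (not p2 and p1), 2
12. not p1, 2
Accessibility: 0R0, 0R1, 1R1, 1R2, 2R2
Complete open branch: countermodel on a T-frame, so not valid in T, nor in K (the same frame is also a K-frame).
S4-tableau for the negation not (Box (not p2 and p1) implies Box Box (not p2 and p1)):
1. not (Box (not p2 and p1) implies Box Box (not p2 and p1)), 0
2. Box (not p2 and p1), 0
3. not Box Box (not p2 and p1), 0
4. not p2 and p1, 0
5. not p2, 0
6. p1, 0
7. not Box (not p2 and p1), 1
8. not p2 and p1, 1
9. not p2, 1
10. p1, 1
11. not (not p2 and p1), 2
12. not p2 and p1, 2
13. not p2, 2
14. p1, 2
15. not p1, 2
Accessibility: 0R0, 0R1, 0R2, 1R1, 1R2, 2R2
Branch closes: p1 and not p1 both at 2.
Every branch closes (one shown): valid in S4, hence also in S5 (every theorem of S4 is a theorem of S5).

S4, S5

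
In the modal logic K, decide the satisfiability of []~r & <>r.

1. []~r & <>r, 0
2. []~r, 0
3. <>r, 0
4. r, 1
5. ~r, 1
Accessibility: 0R1
Branch closes: r and ~r both at 1.
Every branch closes; the branch above is one of them.

Unsatisfiable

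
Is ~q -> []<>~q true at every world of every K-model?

Not valid

Tableau for the negation ~(~q -> []<>~q):
1. ~(~q -> []<>~q), 0
2. ~q, 0
3. ~[]<>~q, 0
4. ~<>~q, 1
Accessibility: 0R1
The negation has an open branch (countermodel exists).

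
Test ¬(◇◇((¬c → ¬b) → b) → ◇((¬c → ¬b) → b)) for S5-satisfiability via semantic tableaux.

1. ¬(◇◇((¬c → ¬b) → b) → ◇((¬c → ¬b) → b)), w0
2. ◇◇((¬c → ¬b) → b), w0   [¬→-rule on 1]
3. ¬◇((¬c → ¬b) → b), w0   [¬→-rule on 1]
4. ¬((¬c → ¬b) → b), w0   [¬◇-rule on 3 via w0Rw0]
5. ¬c → ¬b, w0   [¬→-rule on 4]
6. ¬b, w0   [¬→-rule on 4]
7. ◇((¬c → ¬b) → b), w1   [◇-rule on 2: fresh world w1, w0Rw1]
8. ¬((¬c → ¬b) → b), w1   [¬◇-rule on 3 via w0Rw1]
9. ¬c → ¬b, w1   [¬→-rule on 8]
10. ¬b, w1   [¬→-rule on 8]
11. (¬c → ¬b) → b, w2   [◇-rule on 7: fresh world w2, w1Rw2]
12. ¬((¬c → ¬b) → b), w2   [¬◇-rule on 3 via w0Rw2]
13. ¬c → ¬b, w2   [¬→-rule on 12]
14. ¬b, w2   [¬→-rule on 12]
15. ¬(¬c → ¬b), w2   [→-rule on 11 (branches; this branch)]
16. ¬c, w2   [¬→-rule on 15]
17. b, w2   [¬→-rule on 15]
Accessibility: w0Rw0, w0Rw1, w0Rw2, w1Rw0, w1Rw1, w1Rw2, w2Rw0, w2Rw1, w2Rw2
Branch closes: b and ¬b both at w2.
Every branch closes; the branch above is one of them.

Unsatisfiable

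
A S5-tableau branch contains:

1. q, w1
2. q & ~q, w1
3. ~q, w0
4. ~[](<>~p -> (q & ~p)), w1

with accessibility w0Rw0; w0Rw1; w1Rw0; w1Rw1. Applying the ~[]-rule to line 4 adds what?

a fresh world w2 with w1Rw2, and ~(<>~p -> (q & ~p)) at w2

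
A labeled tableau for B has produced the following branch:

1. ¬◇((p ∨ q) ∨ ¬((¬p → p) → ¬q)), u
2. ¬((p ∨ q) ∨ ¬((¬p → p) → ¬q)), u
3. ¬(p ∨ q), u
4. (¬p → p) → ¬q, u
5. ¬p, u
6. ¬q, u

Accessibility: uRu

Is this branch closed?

No, open

There is no literal clash: for every atom and world, at most one sign appears.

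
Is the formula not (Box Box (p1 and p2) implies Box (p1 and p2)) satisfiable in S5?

1. not (Box Box (p1 and p2) implies Box (p1 and p2)), u
2. Box Box (p1 and p2), u   [neg-implies-rule on 1]
3. not Box (p1 and p2), u   [neg-implies-rule on 1]
4. Box (p1 and p2), u   [Box-rule on 2 via uRu]
5. p1 and p2, u   [Box-rule on 4 via uRu]
6. p1, u   [and-rule on 5]
7. p2, u   [and-rule on 5]
8. not (p1 and p2), v   [neg-Box-rule on 3: fresh world v, uRv]
9. Box (p1 and p2), v   [Box-rule on 2 via uRv]
10. p1 and p2, v   [Box-rule on 4 via uRv]
11. p1, v   [and-rule on 10]
12. p2, v   [and-rule on 10]
13. not p2, v   [neg-and-rule on 8 (branches; this branch)]
Accessibility: uRu, uRv, vRu, vRv
Branch closes: p2 and not p2 both at v.
(One branch shown.) All branches close.

Unsatisfiable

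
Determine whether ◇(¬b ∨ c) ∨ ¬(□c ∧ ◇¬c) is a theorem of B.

Tableau for the negation ¬(◇(¬b ∨ c) ∨ ¬(□c ∧ ◇¬c)):
1. ¬(◇(¬b ∨ c) ∨ ¬(□c ∧ ◇¬c)), u
2. ¬◇(¬b ∨ c), u
3. □c ∧ ◇¬c, u
4. □c, u
5. ◇¬c, u
6. ¬(¬b ∨ c), u
7. b, u
8. ¬c, u
9. c, u
Accessibility: uRu
Branch closes: c and ¬c both at u.
All branches of the negation close; one closing branch shown above.

Yes, valid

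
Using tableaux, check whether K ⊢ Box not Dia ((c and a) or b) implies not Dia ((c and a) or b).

Invalid (countermodel exists)

Tableau for the negation not (Box not Dia ((c and a) or b) implies not Dia ((c and a) or b)):
1. not (Box not Dia ((c and a) or b) implies not Dia ((c and a) or b)), w0
2. Box not Dia ((c and a) or b), w0
3. Dia ((c and a) or b), w0
4. (c and a) or b, w1
5. not Dia ((c and a) or b), w1
6. b, w1
Accessibility: w0Rw1
The negation has an open branch (countermodel exists).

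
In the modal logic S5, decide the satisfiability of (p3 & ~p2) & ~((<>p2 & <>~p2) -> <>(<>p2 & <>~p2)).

No, unsatisfiable

1. (p3 & ~p2) & ~((<>p2 & <>~p2) -> <>(<>p2 & <>~p2)), 0
2. p3 & ~p2, 0   [&-rule on 1]
3. ~((<>p2 & <>~p2) -> <>(<>p2 & <>~p2)), 0   [&-rule on 1]
4. p3, 0   [&-rule on 2]
5. ~p2, 0   [&-rule on 2]
6. <>p2 & <>~p2, 0   [~->-rule on 3]
7. ~<>(<>p2 & <>~p2), 0   [~->-rule on 3]
8. <>p2, 0   [&-rule on 6]
9. <>~p2, 0   [&-rule on 6]
10. ~(<>p2 & <>~p2), 0   [~<>-rule on 7 via 0R0]
11. ~<>p2, 0   [~&-rule on 10 (branches; this branch)]
12. p2, 1   [<>-rule on 8: fresh world 1, 0R1]
13. ~(<>p2 & <>~p2), 1   [~<>-rule on 7 via 0R1]
14. ~p2, 1   [~<>-rule on 11 via 0R1]
Accessibility: 0R0, 0R1, 1R0, 1R1
Branch closes: p2 and ~p2 both at 1.
Every branch closes; the branch above is one of them.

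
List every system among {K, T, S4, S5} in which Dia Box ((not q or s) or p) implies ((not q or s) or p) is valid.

S5

S4-tableau for the negation not (Dia Box ((not q or s) or p) implies ((not q or s) or p)):
1. not (Dia Box ((not q or s) or p) implies ((not q or s) or p)), u
2. Dia Box ((not q or s) or p), u
3. not ((not q or s) or p), u
4. not (not q or s), u
5. not p, u
6. q, u
7. not s, u
8. Box ((not q or s) or p), v
9. (not q or s) or p, v
10. p, v
Accessibility: uRu, uRv, vRv
Complete open branch: countermodel on an S4-frame, so not valid in S4, nor in K, T (the same frame is also a K-frame and a T-frame).
S5-tableau for the negation not (Dia Box ((not q or s) or p) implies ((not q or s) or p)):
1. not (Dia Box ((not q or s) or p) implies ((not q or s) or p)), u
2. Dia Box ((not q or s) or p), u
3. not ((not q or s) or p), u
4. not (not q or s), u
5. not p, u
6. q, u
7. not s, u
8. Box ((not q or s) or p), v
9. (not q or s) or p, u
10. (not q or s) or p, v
11. not q or s, u
12. p, v
13. s, u
Accessibility: uRu, uRv, vRu, vRv
Branch closes: s and not s both at u.
Every branch closes (one shown): valid in S5.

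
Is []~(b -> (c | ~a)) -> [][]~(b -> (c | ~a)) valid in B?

Tableau for the negation ~([]~(b -> (c | ~a)) -> [][]~(b -> (c | ~a))):
1. ~([]~(b -> (c | ~a)) -> [][]~(b -> (c | ~a))), w0
2. []~(b -> (c | ~a)), w0
3. ~[][]~(b -> (c | ~a)), w0
4. ~(b -> (c | ~a)), w0
5. b, w0
6. ~(c | ~a), w0
7. ~c, w0
8. a, w0
9. ~[]~(b -> (c | ~a)), w1
10. ~(b -> (c | ~a)), w1
11. b, w1
12. ~(c | ~a), w1
13. ~c, w1
14. a, w1
15. b -> (c | ~a), w2
16. c | ~a, w2
17. ~a, w2
Accessibility: w0Rw0, w0Rw1, w1Rw0, w1Rw1, w1Rw2, w2Rw1, w2Rw2
The negation has an open branch (countermodel exists).

No, not valid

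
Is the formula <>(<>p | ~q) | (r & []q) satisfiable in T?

1. <>(<>p | ~q) | (r & []q), u
2. r & []q, u   [|-rule on 1 (branches; this branch)]
3. r, u   [&-rule on 2]
4. []q, u   [&-rule on 2]
5. q, u   [[]-rule on 4 via uRu]
Accessibility: uRu

Satisfiable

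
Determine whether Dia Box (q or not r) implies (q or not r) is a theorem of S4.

Tableau for the negation not (Dia Box (q or not r) implies (q or not r)):
1. not (Dia Box (q or not r) implies (q or not r)), 0
2. Dia Box (q or not r), 0
3. not (q or not r), 0
4. not q, 0
5. r, 0
6. Box (q or not r), 1
7. q or not r, 1
8. not r, 1
Accessibility: 0R0, 0R1, 1R1
The negation has an open branch (countermodel exists).

Invalid (countermodel exists)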